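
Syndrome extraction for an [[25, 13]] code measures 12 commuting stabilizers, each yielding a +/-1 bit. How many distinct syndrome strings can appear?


Each stabilizer generator gives a binary (+1 or -1) measurement outcome.
With 12 independent generators:
Total syndromes = 2^12
= 4096

4096


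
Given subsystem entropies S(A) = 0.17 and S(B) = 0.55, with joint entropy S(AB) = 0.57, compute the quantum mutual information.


I(A:B) = S(A) + S(B) - S(AB)
= 0.17 + 0.55 - 0.57
= 0.1500

0.1500


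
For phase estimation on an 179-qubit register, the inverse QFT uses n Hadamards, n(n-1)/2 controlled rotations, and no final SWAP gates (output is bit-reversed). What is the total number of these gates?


Hadamard gates: 179
Controlled rotations: n*(n-1)/2 = 179*178/2 = 15931
SWAP gates: 0 (omitted)
Total = 179 + 15931
= 16110

16110


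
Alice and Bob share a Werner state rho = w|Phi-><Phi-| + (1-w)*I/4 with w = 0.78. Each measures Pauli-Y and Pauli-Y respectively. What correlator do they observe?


|Phi-> = (|00> - |11>)/sqrt(2)
For the pure Bell state, <Y_A Y_B> = +1 (Bell-state Pauli correlator).
The maximally-mixed part I/4 has tr(I/4 * P tensor P) = 0 for any traceless Pauli P.
So <Y_A Y_B>_rho = w * (+1) + (1 - w) * 0
= 0.78 * (+1)
= 0.7800

0.7800


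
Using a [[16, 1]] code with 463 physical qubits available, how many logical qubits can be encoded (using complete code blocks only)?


Each code block uses 16 physical qubits for 1 logical qubit(s).
Number of complete blocks = floor(463 / 16) = 28
Logical qubits = 28 * 1
= 28

28


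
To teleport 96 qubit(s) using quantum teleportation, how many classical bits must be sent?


Quantum teleportation requires 2 classical bits per qubit teleported.
96 qubit(s) -> 2 * 96 = 192 classical bits

192


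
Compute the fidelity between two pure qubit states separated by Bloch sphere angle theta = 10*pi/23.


For states separated by angle theta on Bloch sphere:
F = cos^2(theta/2)
theta = 10*pi/23 = 1.3659
theta/2 = 0.6830
cos(theta/2) = 0.7757
F = 0.6017

0.6017


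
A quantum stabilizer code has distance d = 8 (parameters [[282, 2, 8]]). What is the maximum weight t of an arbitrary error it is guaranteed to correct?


Code parameters: [[282, 2, 8]], distance d = 8.
Number of correctable errors = floor((d-1)/2)
= floor((8 - 1)/2)
= floor(7/2)
= 3

3


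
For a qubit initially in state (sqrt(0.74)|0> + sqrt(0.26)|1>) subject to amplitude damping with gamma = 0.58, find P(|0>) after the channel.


For amplitude damping with parameter gamma on state sqrt(a)|0> + sqrt(b)|1>:
alpha^2 = 0.74, beta^2 = 0.26
P(|0>) = alpha^2 + gamma * beta^2
= 0.74 + 0.58 * 0.26
= 0.74 + 0.1508
= 0.8908

0.8908


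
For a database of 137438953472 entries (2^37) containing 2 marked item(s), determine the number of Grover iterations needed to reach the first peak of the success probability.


After j Grover iterations the success probability is P(j) = sin^2((2j+1)*theta), where sin(theta) = sqrt(k/N).
N = 2^37 = 137438953472, k = 2
sin(theta) = sqrt(k/N) = 3.814697266e-06
theta = arcsin(sqrt(k/N)) = 3.814697266e-06 rad
P(j) reaches its first maximum when (2j+1)*theta is as close as possible to pi/2, i.e. j = round(pi/(4*theta) - 1/2).
pi/(4*theta) - 1/2 = 205886.9161
(For comparison, the common estimate pi/4 * sqrt(N/k) = 205887.4161; the exact maximiser is used here.)
Optimal iterations = 205887

205887


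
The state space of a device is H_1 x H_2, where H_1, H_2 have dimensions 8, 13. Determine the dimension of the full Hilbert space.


dim(H_1 x H_2) = 8 * 13
= 104

104


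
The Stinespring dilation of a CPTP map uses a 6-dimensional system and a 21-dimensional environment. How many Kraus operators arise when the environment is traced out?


Tracing out the environment in an orthonormal basis {|i>_E} gives Kraus operators K_i = <i|_E U |0>_E.
Number of Kraus operators = dim(H_env) = d_env
= 21

21


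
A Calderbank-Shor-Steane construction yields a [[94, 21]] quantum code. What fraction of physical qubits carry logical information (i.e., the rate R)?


Code rate R = k/n
= 21/94
= 0.2234

0.2234


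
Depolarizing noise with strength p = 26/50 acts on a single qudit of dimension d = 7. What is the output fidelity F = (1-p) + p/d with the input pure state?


F = (1-p) + p/d
= (1 - 0.5200) + 0.5200/7
= 0.4800 + 0.0743
= 0.5543

0.5543


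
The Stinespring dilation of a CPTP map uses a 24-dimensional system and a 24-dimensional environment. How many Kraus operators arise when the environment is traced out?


Tracing out the environment in an orthonormal basis {|i>_E} gives Kraus operators K_i = <i|_E U |0>_E.
Number of Kraus operators = dim(H_env) = d_env
= 24

24


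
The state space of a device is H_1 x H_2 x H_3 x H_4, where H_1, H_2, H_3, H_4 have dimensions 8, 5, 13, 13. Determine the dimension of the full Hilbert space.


dim(H_1 x H_2 x H_3 x H_4) = 8 * 5 * 13 * 13
= 40 * 13 * 13
= 520 * 13
= 6760

6760


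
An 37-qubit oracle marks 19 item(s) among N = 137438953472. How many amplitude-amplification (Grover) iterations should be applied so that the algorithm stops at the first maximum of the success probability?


After j Grover iterations the success probability is P(j) = sin^2((2j+1)*theta), where sin(theta) = sqrt(k/N).
N = 2^37 = 137438953472, k = 19
sin(theta) = sqrt(k/N) = 1.175768662e-05
theta = arcsin(sqrt(k/N)) = 1.175768662e-05 rad
P(j) reaches its first maximum when (2j+1)*theta is as close as possible to pi/2, i.e. j = round(pi/(4*theta) - 1/2).
pi/(4*theta) - 1/2 = 66798.1985
(For comparison, the common estimate pi/4 * sqrt(N/k) = 66798.6985; the exact maximiser is used here.)
Optimal iterations = 66798

66798


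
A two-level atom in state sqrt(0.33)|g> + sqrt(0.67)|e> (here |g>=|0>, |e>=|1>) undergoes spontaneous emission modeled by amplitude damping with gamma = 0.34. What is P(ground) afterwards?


For amplitude damping with parameter gamma on state sqrt(a)|0> + sqrt(b)|1>:
alpha^2 = 0.33, beta^2 = 0.67
P(|0>) = alpha^2 + gamma * beta^2
= 0.33 + 0.34 * 0.67
= 0.33 + 0.2278
= 0.5578

0.5578


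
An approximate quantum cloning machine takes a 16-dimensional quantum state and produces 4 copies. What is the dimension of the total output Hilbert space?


Output space = H^(tensor 4) where dim(H) = 16
dim = 16^4
= 256 (after 2 factors)
= 4096 (after 3 factors)
= 65536 (after 4 factors)
= 65536

65536


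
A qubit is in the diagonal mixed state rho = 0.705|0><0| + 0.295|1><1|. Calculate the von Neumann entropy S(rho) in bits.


S = -p*log2(p) - (1-p)*log2(1-p)
p = 0.7050, 1-p = 0.2950
= -0.7050 * log2(0.7050) - 0.2950 * log2(0.2950)
= -(-0.3555) - (-0.5196)
= 0.8751

0.8751


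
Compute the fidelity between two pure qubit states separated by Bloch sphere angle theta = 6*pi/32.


For states separated by angle theta on Bloch sphere:
F = cos^2(theta/2)
theta = 6*pi/32 = 0.5890
theta/2 = 0.2945
cos(theta/2) = 0.9569
F = 0.9157

0.9157


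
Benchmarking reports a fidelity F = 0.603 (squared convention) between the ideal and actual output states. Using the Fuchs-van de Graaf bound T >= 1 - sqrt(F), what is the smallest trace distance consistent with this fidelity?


Fuchs-van de Graaf (squared-fidelity convention): 1 - sqrt(F) <= T <= sqrt(1 - F).
Lower bound: T >= 1 - sqrt(F)
sqrt(F) = sqrt(0.603) = 0.7765
T >= 1 - 0.7765
T >= 0.2235

0.2235


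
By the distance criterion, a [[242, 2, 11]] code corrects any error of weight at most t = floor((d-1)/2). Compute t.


Code parameters: [[242, 2, 11]], distance d = 11.
Number of correctable errors = floor((d-1)/2)
= floor((11 - 1)/2)
= floor(10/2)
= 5

5


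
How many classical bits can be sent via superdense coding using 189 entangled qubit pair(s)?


Superdense coding allows 2 classical bits per shared entangled pair.
189 pair(s) -> 2 * 189 = 378 classical bits

378


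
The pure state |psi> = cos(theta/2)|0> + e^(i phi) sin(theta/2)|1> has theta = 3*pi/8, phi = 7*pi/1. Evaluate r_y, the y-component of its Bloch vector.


theta = 1.1781, phi = 21.9911
r_y = sin(theta)*sin(phi) = 0.9239 * 0.0000
r_y = 0.0000

0.0000


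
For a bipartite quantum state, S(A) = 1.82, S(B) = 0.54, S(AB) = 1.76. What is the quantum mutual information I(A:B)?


I(A:B) = S(A) + S(B) - S(AB)
= 1.82 + 0.54 - 1.76
= 0.6000

0.6000


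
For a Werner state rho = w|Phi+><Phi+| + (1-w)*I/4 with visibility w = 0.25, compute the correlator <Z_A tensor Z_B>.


|Phi+> = (|00> + |11>)/sqrt(2)
For the pure Bell state, <Z_A Z_B> = +1 (Bell-state Pauli correlator).
The maximally-mixed part I/4 has tr(I/4 * P tensor P) = 0 for any traceless Pauli P.
So <Z_A Z_B>_rho = w * (+1) + (1 - w) * 0
= 0.25 * (+1)
= 0.2500

0.2500


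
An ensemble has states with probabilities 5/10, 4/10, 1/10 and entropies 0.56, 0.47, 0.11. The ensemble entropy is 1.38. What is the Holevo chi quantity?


chi = S(rho) - sum_i p_i * S(rho_i)
Weighted entropy = 5/10 * 0.56 + 4/10 * 0.47 + 1/10 * 0.11
= 0.4790
chi = 1.38 - 0.4790
= 0.9010

0.9010


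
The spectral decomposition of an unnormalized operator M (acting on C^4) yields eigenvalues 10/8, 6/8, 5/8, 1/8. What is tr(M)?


tr(M) = sum of eigenvalues
= 10/8 + 6/8 + 5/8 + 1/8
= 22/8
= 2.7500

2.7500


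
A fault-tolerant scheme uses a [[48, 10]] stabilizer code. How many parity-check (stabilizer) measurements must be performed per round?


For an [[n,k]] stabilizer code:
Number of stabilizer generators = n - k
= 48 - 10
= 38

38


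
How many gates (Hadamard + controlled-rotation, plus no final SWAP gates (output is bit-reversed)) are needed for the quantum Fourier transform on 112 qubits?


Hadamard gates: 112
Controlled rotations: n*(n-1)/2 = 112*111/2 = 6216
SWAP gates: 0 (omitted)
Total = 112 + 6216
= 6328

6328


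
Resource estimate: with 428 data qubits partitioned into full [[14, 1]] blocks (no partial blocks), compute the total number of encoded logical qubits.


Each code block uses 14 physical qubits for 1 logical qubit(s).
Number of complete blocks = floor(428 / 14) = 30
Logical qubits = 30 * 1
= 30

30


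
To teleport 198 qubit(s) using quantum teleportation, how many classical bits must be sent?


Quantum teleportation requires 2 classical bits per qubit teleported.
198 qubit(s) -> 2 * 198 = 396 classical bits

396


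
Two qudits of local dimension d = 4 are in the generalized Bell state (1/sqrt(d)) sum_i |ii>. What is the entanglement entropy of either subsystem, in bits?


For a maximally entangled state in d x d:
S = log2(d) = log2(4)
= 2.0000

2.0000


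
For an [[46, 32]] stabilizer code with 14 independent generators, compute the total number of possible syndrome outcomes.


Each stabilizer generator gives a binary (+1 or -1) measurement outcome.
With 14 independent generators:
Total syndromes = 2^14
= 16384

16384


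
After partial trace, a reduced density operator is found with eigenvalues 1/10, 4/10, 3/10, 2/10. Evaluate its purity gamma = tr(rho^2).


tr(rho^2) = sum of eigenvalues squared
= (1/10)^2 + (4/10)^2 + (3/10)^2 + (2/10)^2
= (1 + 16 + 9 + 4) / 100
= 30/100
= 0.3000

0.3000


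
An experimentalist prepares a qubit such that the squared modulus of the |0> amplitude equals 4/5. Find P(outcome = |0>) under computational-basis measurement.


|alpha|^2 = 4/5 = 0.8000
|beta|^2 = 1 - 4/5 = 1/5 = 0.2000
P(|0>) = |alpha|^2 = 0.8000

0.8000


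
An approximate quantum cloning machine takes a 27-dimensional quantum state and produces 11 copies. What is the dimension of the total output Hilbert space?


Output space = H^(tensor 11) where dim(H) = 27
dim = 27^11
= 729 (after 2 factors)
= 19683 (after 3 factors)
= 531441 (after 4 factors)
= 14348907 (after 5 factors)
= 387420489 (after 6 factors)
= 10460353203 (after 7 factors)
= 282429536481 (after 8 factors)
= 7625597484987 (after 9 factors)
= 205891132094649 (after 10 factors)
= 5559060566555523 (after 11 factors)
= 5559060566555523

5559060566555523


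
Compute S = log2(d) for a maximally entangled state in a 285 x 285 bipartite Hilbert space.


For a maximally entangled state in d x d:
S = log2(d) = log2(285)
= 8.1548

8.1548


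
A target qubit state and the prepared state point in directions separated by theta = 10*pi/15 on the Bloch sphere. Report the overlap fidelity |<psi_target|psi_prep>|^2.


For states separated by angle theta on Bloch sphere:
F = cos^2(theta/2)
theta = 10*pi/15 = 2.0944
theta/2 = 1.0472
cos(theta/2) = 0.5000
F = 0.2500

0.2500


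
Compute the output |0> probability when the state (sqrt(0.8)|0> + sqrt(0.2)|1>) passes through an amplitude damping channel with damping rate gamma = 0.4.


For amplitude damping with parameter gamma on state sqrt(a)|0> + sqrt(b)|1>:
alpha^2 = 0.8, beta^2 = 0.2
P(|0>) = alpha^2 + gamma * beta^2
= 0.8 + 0.4 * 0.2
= 0.8 + 0.0800
= 0.8800

0.8800


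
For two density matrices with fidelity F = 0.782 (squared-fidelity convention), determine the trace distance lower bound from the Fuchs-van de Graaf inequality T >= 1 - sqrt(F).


Fuchs-van de Graaf (squared-fidelity convention): 1 - sqrt(F) <= T <= sqrt(1 - F).
Lower bound: T >= 1 - sqrt(F)
sqrt(F) = sqrt(0.782) = 0.8843
T >= 1 - 0.8843
T >= 0.1157

0.1157


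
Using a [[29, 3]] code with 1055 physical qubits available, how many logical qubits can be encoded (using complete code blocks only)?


Each code block uses 29 physical qubits for 3 logical qubit(s).
Number of complete blocks = floor(1055 / 29) = 36
Logical qubits = 36 * 3
= 108

108


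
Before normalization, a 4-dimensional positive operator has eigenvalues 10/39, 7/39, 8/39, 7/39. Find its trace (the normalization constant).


tr(M) = sum of eigenvalues
= 10/39 + 7/39 + 8/39 + 7/39
= 32/39
= 0.8205

0.8205


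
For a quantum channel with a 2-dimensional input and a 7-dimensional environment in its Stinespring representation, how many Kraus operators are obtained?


Tracing out the environment in an orthonormal basis {|i>_E} gives Kraus operators K_i = <i|_E U |0>_E.
Number of Kraus operators = dim(H_env) = d_env
= 7

7


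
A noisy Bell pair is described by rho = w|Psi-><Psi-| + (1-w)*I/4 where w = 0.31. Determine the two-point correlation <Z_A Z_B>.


|Psi-> = (|01> - |10>)/sqrt(2)
For the pure Bell state, <Z_A Z_B> = -1 (Bell-state Pauli correlator).
The maximally-mixed part I/4 has tr(I/4 * P tensor P) = 0 for any traceless Pauli P.
So <Z_A Z_B>_rho = w * (-1) + (1 - w) * 0
= 0.31 * (-1)
= -0.3100

-0.3100


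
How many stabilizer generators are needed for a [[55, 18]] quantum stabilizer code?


For an [[n,k]] stabilizer code:
Number of stabilizer generators = n - k
= 55 - 18
= 37

37


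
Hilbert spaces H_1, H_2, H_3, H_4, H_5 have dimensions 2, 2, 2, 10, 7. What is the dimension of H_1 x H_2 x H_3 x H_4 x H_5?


dim(H_1 x H_2 x H_3 x H_4 x H_5) = 2 * 2 * 2 * 10 * 7
= 4 * 2 * 10 * 7
= 8 * 10 * 7
= 80 * 7
= 560

560


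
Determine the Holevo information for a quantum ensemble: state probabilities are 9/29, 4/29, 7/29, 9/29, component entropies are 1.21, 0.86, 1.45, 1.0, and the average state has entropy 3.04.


chi = S(rho) - sum_i p_i * S(rho_i)
Weighted entropy = 9/29 * 1.21 + 4/29 * 0.86 + 7/29 * 1.45 + 9/29 * 1.0
= 1.1545
chi = 3.04 - 1.1545
= 1.8855

1.8855


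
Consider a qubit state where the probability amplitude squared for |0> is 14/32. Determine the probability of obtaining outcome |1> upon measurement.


|alpha|^2 = 14/32 = 0.4375
|beta|^2 = 1 - 14/32 = 18/32 = 0.5625
P(|1>) = |beta|^2 = 0.5625

0.5625


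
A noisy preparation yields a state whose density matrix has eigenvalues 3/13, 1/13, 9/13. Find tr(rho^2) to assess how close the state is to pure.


tr(rho^2) = sum of eigenvalues squared
= (3/13)^2 + (1/13)^2 + (9/13)^2
= (9 + 1 + 81) / 169
= 91/169
= 0.5385

0.5385


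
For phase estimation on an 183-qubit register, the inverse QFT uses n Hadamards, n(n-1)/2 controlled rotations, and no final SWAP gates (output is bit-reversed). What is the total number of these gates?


Hadamard gates: 183
Controlled rotations: n*(n-1)/2 = 183*182/2 = 16653
SWAP gates: 0 (omitted)
Total = 183 + 16653
= 16836

16836


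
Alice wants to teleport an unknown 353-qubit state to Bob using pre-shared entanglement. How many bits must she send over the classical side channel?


Quantum teleportation requires 2 classical bits per qubit teleported.
353 qubit(s) -> 2 * 353 = 706 classical bits

706


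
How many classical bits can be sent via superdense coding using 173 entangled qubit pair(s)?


Superdense coding allows 2 classical bits per shared entangled pair.
173 pair(s) -> 2 * 173 = 346 classical bits

346


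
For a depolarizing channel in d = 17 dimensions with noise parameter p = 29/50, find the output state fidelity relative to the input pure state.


F = (1-p) + p/d
= (1 - 0.5800) + 0.5800/17
= 0.4200 + 0.0341
= 0.4541

0.4541


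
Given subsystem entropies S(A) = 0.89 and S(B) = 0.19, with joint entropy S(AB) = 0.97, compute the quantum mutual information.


I(A:B) = S(A) + S(B) - S(AB)
= 0.89 + 0.19 - 0.97
= 0.1100

0.1100


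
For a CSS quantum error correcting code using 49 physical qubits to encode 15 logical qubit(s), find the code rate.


Code rate R = k/n
= 15/49
= 0.3061

0.3061


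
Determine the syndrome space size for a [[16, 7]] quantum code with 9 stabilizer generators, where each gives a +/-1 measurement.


Each stabilizer generator gives a binary (+1 or -1) measurement outcome.
With 9 independent generators:
Total syndromes = 2^9
= 512

512


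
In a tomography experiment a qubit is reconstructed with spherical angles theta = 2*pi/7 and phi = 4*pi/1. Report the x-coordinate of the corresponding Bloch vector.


theta = 0.8976, phi = 12.5664
r_x = sin(theta)*cos(phi) = 0.7818 * 1.0000
r_x = 0.7818

0.7818


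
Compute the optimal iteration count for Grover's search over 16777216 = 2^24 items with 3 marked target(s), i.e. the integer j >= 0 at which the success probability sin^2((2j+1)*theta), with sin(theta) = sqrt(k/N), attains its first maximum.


After j Grover iterations the success probability is P(j) = sin^2((2j+1)*theta), where sin(theta) = sqrt(k/N).
N = 2^24 = 16777216, k = 3
sin(theta) = sqrt(k/N) = 0.0004228639667
theta = arcsin(sqrt(k/N)) = 0.0004228639793 rad
P(j) reaches its first maximum when (2j+1)*theta is as close as possible to pi/2, i.e. j = round(pi/(4*theta) - 1/2).
pi/(4*theta) - 1/2 = 1856.8305
(For comparison, the common estimate pi/4 * sqrt(N/k) = 1857.3305; the exact maximiser is used here.)
Optimal iterations = 1857

1857


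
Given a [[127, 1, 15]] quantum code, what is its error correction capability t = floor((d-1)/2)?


Code parameters: [[127, 1, 15]], distance d = 15.
Number of correctable errors = floor((d-1)/2)
= floor((15 - 1)/2)
= floor(14/2)
= 7

7


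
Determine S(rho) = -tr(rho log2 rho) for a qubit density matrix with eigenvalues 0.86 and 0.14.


S = -p*log2(p) - (1-p)*log2(1-p)
p = 0.8600, 1-p = 0.1400
= -0.8600 * log2(0.8600) - 0.1400 * log2(0.1400)
= -(-0.1871) - (-0.3971)
= 0.5842

0.5842


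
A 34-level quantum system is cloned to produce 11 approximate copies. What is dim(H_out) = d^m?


Output space = H^(tensor 11) where dim(H) = 34
dim = 34^11
= 1156 (after 2 factors)
= 39304 (after 3 factors)
= 1336336 (after 4 factors)
= 45435424 (after 5 factors)
= 1544804416 (after 6 factors)
= 52523350144 (after 7 factors)
= 1785793904896 (after 8 factors)
= 60716992766464 (after 9 factors)
= 2064377754059776 (after 10 factors)
= 70188843638032384 (after 11 factors)
= 70188843638032384

70188843638032384


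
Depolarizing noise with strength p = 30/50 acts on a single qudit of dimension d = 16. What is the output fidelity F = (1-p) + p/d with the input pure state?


F = (1-p) + p/d
= (1 - 0.6000) + 0.6000/16
= 0.4000 + 0.0375
= 0.4375

0.4375


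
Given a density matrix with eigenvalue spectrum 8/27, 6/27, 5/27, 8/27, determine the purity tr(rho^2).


tr(rho^2) = sum of eigenvalues squared
= (8/27)^2 + (6/27)^2 + (5/27)^2 + (8/27)^2
= (64 + 36 + 25 + 64) / 729
= 189/729
= 0.2593

0.2593


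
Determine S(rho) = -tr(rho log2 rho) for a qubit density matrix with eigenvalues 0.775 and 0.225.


S = -p*log2(p) - (1-p)*log2(1-p)
p = 0.7750, 1-p = 0.2250
= -0.7750 * log2(0.7750) - 0.2250 * log2(0.2250)
= -(-0.2850) - (-0.4842)
= 0.7692

0.7692


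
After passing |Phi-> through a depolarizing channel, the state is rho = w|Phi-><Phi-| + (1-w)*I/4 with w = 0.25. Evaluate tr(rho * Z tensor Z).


|Phi-> = (|00> - |11>)/sqrt(2)
For the pure Bell state, <Z_A Z_B> = +1 (Bell-state Pauli correlator).
The maximally-mixed part I/4 has tr(I/4 * P tensor P) = 0 for any traceless Pauli P.
So <Z_A Z_B>_rho = w * (+1) + (1 - w) * 0
= 0.25 * (+1)
= 0.2500

0.2500


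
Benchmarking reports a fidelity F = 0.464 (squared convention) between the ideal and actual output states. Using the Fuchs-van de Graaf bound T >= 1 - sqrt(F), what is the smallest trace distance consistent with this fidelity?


Fuchs-van de Graaf (squared-fidelity convention): 1 - sqrt(F) <= T <= sqrt(1 - F).
Lower bound: T >= 1 - sqrt(F)
sqrt(F) = sqrt(0.464) = 0.6812
T >= 1 - 0.6812
T >= 0.3188

0.3188


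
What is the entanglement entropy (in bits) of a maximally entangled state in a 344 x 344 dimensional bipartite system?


For a maximally entangled state in d x d:
S = log2(d) = log2(344)
= 8.4263

8.4263


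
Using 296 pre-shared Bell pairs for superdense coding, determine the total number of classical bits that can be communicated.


Superdense coding allows 2 classical bits per shared entangled pair.
296 pair(s) -> 2 * 296 = 592 classical bits

592


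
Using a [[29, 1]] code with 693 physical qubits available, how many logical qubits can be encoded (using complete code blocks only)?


Each code block uses 29 physical qubits for 1 logical qubit(s).
Number of complete blocks = floor(693 / 29) = 23
Logical qubits = 23 * 1
= 23

23


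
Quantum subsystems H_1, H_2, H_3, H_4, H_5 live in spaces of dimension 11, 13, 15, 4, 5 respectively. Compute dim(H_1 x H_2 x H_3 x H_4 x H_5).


dim(H_1 x H_2 x H_3 x H_4 x H_5) = 11 * 13 * 15 * 4 * 5
= 143 * 15 * 4 * 5
= 2145 * 4 * 5
= 8580 * 5
= 42900

42900


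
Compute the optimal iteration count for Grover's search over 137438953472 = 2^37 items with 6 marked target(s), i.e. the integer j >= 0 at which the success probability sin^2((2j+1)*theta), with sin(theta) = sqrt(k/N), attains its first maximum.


After j Grover iterations the success probability is P(j) = sin^2((2j+1)*theta), where sin(theta) = sqrt(k/N).
N = 2^37 = 137438953472, k = 6
sin(theta) = sqrt(k/N) = 6.60724948e-06
theta = arcsin(sqrt(k/N)) = 6.60724948e-06 rad
P(j) reaches its first maximum when (2j+1)*theta is as close as possible to pi/2, i.e. j = round(pi/(4*theta) - 1/2).
pi/(4*theta) - 1/2 = 118868.6551
(For comparison, the common estimate pi/4 * sqrt(N/k) = 118869.1551; the exact maximiser is used here.)
Optimal iterations = 118869

118869


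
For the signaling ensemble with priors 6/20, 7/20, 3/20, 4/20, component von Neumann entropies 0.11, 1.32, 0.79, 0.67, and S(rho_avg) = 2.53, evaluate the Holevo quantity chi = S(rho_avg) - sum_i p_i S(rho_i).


chi = S(rho) - sum_i p_i * S(rho_i)
Weighted entropy = 6/20 * 0.11 + 7/20 * 1.32 + 3/20 * 0.79 + 4/20 * 0.67
= 0.7475
chi = 2.53 - 0.7475
= 1.7825

1.7825


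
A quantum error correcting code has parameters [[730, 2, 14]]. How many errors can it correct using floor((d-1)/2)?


Code parameters: [[730, 2, 14]], distance d = 14.
Number of correctable errors = floor((d-1)/2)
= floor((14 - 1)/2)
= floor(13/2)
= 6

6


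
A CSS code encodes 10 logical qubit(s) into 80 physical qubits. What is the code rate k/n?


Code rate R = k/n
= 10/80
= 0.1250

0.1250


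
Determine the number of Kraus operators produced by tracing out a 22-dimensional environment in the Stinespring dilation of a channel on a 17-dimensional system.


Tracing out the environment in an orthonormal basis {|i>_E} gives Kraus operators K_i = <i|_E U |0>_E.
Number of Kraus operators = dim(H_env) = d_env
= 22

22


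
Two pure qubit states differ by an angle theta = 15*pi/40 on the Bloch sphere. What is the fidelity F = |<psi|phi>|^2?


For states separated by angle theta on Bloch sphere:
F = cos^2(theta/2)
theta = 15*pi/40 = 1.1781
theta/2 = 0.5890
cos(theta/2) = 0.8315
F = 0.6913

0.6913


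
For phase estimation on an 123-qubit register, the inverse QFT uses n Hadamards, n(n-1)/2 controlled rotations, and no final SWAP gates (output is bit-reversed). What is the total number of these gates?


Hadamard gates: 123
Controlled rotations: n*(n-1)/2 = 123*122/2 = 7503
SWAP gates: 0 (omitted)
Total = 123 + 7503
= 7626

7626


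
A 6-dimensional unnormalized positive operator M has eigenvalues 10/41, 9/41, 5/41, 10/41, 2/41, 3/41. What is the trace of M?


tr(M) = sum of eigenvalues
= 10/41 + 9/41 + 5/41 + 10/41 + 2/41 + 3/41
= 39/41
= 0.9512

0.9512


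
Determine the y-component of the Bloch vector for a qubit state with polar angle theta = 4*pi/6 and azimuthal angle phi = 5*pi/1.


theta = 2.0944, phi = 15.7080
r_y = sin(theta)*sin(phi) = 0.8660 * 0.0000
r_y = 0.0000

0.0000


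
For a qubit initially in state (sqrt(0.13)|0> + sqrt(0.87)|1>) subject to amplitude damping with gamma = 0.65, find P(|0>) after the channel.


For amplitude damping with parameter gamma on state sqrt(a)|0> + sqrt(b)|1>:
alpha^2 = 0.13, beta^2 = 0.87
P(|0>) = alpha^2 + gamma * beta^2
= 0.13 + 0.65 * 0.87
= 0.13 + 0.5655
= 0.6955

0.6955


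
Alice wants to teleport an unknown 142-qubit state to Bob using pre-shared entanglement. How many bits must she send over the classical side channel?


Quantum teleportation requires 2 classical bits per qubit teleported.
142 qubit(s) -> 2 * 142 = 284 classical bits

284


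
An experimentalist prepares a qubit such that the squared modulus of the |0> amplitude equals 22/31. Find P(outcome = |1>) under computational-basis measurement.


|alpha|^2 = 22/31 = 0.7097
|beta|^2 = 1 - 22/31 = 9/31 = 0.2903
P(|1>) = |beta|^2 = 0.2903

0.2903


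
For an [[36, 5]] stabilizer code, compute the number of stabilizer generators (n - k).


For an [[n,k]] stabilizer code:
Number of stabilizer generators = n - k
= 36 - 5
= 31

31


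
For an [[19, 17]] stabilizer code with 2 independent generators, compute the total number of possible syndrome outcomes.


Each stabilizer generator gives a binary (+1 or -1) measurement outcome.
With 2 independent generators:
Total syndromes = 2^2
= 4

4


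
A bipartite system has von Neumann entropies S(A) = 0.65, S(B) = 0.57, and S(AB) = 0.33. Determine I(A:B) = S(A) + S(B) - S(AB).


I(A:B) = S(A) + S(B) - S(AB)
= 0.65 + 0.57 - 0.33
= 0.8900

0.8900


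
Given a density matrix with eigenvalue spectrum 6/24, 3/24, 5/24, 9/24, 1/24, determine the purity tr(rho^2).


tr(rho^2) = sum of eigenvalues squared
= (6/24)^2 + (3/24)^2 + (5/24)^2 + (9/24)^2 + (1/24)^2
= (36 + 9 + 25 + 81 + 1) / 576
= 152/576
= 0.2639

0.2639


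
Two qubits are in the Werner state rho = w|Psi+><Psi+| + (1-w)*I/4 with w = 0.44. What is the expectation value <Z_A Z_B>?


|Psi+> = (|01> + |10>)/sqrt(2)
For the pure Bell state, <Z_A Z_B> = -1 (Bell-state Pauli correlator).
The maximally-mixed part I/4 has tr(I/4 * P tensor P) = 0 for any traceless Pauli P.
So <Z_A Z_B>_rho = w * (-1) + (1 - w) * 0
= 0.44 * (-1)
= -0.4400

-0.4400


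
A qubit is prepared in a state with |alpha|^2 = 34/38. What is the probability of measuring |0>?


|alpha|^2 = 34/38 = 0.8947
|beta|^2 = 1 - 34/38 = 4/38 = 0.1053
P(|0>) = |alpha|^2 = 0.8947

0.8947


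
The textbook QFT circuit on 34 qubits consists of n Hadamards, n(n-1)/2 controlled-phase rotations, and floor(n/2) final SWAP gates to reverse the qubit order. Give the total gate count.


Hadamard gates: 34
Controlled rotations: n*(n-1)/2 = 34*33/2 = 561
SWAP gates: floor(n/2) = floor(34/2) = 17
Total = 34 + 561 + 17
= 612

612


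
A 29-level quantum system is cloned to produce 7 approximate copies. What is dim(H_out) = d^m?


Output space = H^(tensor 7) where dim(H) = 29
dim = 29^7
= 841 (after 2 factors)
= 24389 (after 3 factors)
= 707281 (after 4 factors)
= 20511149 (after 5 factors)
= 594823321 (after 6 factors)
= 17249876309 (after 7 factors)
= 17249876309

17249876309


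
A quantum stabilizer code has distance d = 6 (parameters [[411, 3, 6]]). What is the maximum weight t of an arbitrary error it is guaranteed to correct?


Code parameters: [[411, 3, 6]], distance d = 6.
Number of correctable errors = floor((d-1)/2)
= floor((6 - 1)/2)
= floor(5/2)
= 2

2


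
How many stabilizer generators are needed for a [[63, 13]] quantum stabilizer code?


For an [[n,k]] stabilizer code:
Number of stabilizer generators = n - k
= 63 - 13
= 50

50


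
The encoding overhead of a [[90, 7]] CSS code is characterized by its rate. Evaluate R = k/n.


Code rate R = k/n
= 7/90
= 0.0778

0.0778


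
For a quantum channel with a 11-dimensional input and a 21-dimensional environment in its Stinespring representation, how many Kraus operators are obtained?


Tracing out the environment in an orthonormal basis {|i>_E} gives Kraus operators K_i = <i|_E U |0>_E.
Number of Kraus operators = dim(H_env) = d_env
= 21

21


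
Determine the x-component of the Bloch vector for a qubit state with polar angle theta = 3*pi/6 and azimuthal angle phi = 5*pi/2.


theta = 1.5708, phi = 7.8540
r_x = sin(theta)*cos(phi) = 1.0000 * 0.0000
r_x = 0.0000

0.0000


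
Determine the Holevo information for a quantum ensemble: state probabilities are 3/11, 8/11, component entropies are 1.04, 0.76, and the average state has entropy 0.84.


chi = S(rho) - sum_i p_i * S(rho_i)
Weighted entropy = 3/11 * 1.04 + 8/11 * 0.76
= 0.8364
chi = 0.84 - 0.8364
= 0.0036

0.0036


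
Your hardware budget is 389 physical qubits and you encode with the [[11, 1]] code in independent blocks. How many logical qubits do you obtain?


Each code block uses 11 physical qubits for 1 logical qubit(s).
Number of complete blocks = floor(389 / 11) = 35
Logical qubits = 35 * 1
= 35

35


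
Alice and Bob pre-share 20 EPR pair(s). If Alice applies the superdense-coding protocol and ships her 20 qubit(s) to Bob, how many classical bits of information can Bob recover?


Superdense coding allows 2 classical bits per shared entangled pair.
20 pair(s) -> 2 * 20 = 40 classical bits

40


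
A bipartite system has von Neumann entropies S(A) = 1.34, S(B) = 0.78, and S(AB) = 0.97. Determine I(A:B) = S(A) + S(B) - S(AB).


I(A:B) = S(A) + S(B) - S(AB)
= 1.34 + 0.78 - 0.97
= 1.1500

1.1500


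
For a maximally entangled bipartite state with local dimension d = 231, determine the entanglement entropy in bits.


For a maximally entangled state in d x d:
S = log2(d) = log2(231)
= 7.8517

7.8517


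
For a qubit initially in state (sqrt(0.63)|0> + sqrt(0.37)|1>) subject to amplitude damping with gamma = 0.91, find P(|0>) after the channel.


For amplitude damping with parameter gamma on state sqrt(a)|0> + sqrt(b)|1>:
alpha^2 = 0.63, beta^2 = 0.37
P(|0>) = alpha^2 + gamma * beta^2
= 0.63 + 0.91 * 0.37
= 0.63 + 0.3367
= 0.9667

0.9667


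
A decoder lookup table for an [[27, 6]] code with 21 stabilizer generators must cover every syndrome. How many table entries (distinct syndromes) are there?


Each stabilizer generator gives a binary (+1 or -1) measurement outcome.
With 21 independent generators:
Total syndromes = 2^21
= 2097152

2097152


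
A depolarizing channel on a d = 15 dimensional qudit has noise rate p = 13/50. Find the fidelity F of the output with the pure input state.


F = (1-p) + p/d
= (1 - 0.2600) + 0.2600/15
= 0.7400 + 0.0173
= 0.7573

0.7573


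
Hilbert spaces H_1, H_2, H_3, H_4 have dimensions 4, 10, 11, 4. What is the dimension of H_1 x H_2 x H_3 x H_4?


dim(H_1 x H_2 x H_3 x H_4) = 4 * 10 * 11 * 4
= 40 * 11 * 4
= 440 * 4
= 1760

1760


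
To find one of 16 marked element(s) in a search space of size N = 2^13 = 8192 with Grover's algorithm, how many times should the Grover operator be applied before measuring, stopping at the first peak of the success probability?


After j Grover iterations the success probability is P(j) = sin^2((2j+1)*theta), where sin(theta) = sqrt(k/N).
N = 2^13 = 8192, k = 16
sin(theta) = sqrt(k/N) = 0.04419417382
theta = arcsin(sqrt(k/N)) = 0.04420857261 rad
P(j) reaches its first maximum when (2j+1)*theta is as close as possible to pi/2, i.e. j = round(pi/(4*theta) - 1/2).
pi/(4*theta) - 1/2 = 17.2657
(For comparison, the common estimate pi/4 * sqrt(N/k) = 17.7715; the exact maximiser is used here.)
Optimal iterations = 17

17


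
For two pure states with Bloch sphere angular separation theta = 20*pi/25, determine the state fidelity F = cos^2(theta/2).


For states separated by angle theta on Bloch sphere:
F = cos^2(theta/2)
theta = 20*pi/25 = 2.5133
theta/2 = 1.2566
cos(theta/2) = 0.3090
F = 0.0955

0.0955


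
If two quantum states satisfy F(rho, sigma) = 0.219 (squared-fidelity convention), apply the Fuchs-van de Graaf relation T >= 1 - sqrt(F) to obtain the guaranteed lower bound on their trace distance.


Fuchs-van de Graaf (squared-fidelity convention): 1 - sqrt(F) <= T <= sqrt(1 - F).
Lower bound: T >= 1 - sqrt(F)
sqrt(F) = sqrt(0.219) = 0.4680
T >= 1 - 0.4680
T >= 0.5320

0.5320


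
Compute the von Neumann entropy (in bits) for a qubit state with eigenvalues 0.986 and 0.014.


S = -p*log2(p) - (1-p)*log2(1-p)
p = 0.9860, 1-p = 0.0140
= -0.9860 * log2(0.9860) - 0.0140 * log2(0.0140)
= -(-0.0201) - (-0.0862)
= 0.1063

0.1063


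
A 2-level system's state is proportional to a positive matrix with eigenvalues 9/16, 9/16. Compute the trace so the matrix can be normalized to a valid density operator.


tr(M) = sum of eigenvalues
= 9/16 + 9/16
= 18/16
= 1.1250

1.1250


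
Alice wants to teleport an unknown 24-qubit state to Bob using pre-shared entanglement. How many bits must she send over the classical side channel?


Quantum teleportation requires 2 classical bits per qubit teleported.
24 qubit(s) -> 2 * 24 = 48 classical bits

48


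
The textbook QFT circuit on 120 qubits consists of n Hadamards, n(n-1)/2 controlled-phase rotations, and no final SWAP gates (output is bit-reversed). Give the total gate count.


Hadamard gates: 120
Controlled rotations: n*(n-1)/2 = 120*119/2 = 7140
SWAP gates: 0 (omitted)
Total = 120 + 7140
= 7260

7260


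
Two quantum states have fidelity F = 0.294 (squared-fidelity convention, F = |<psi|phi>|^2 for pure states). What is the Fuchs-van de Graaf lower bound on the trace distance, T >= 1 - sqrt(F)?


Fuchs-van de Graaf (squared-fidelity convention): 1 - sqrt(F) <= T <= sqrt(1 - F).
Lower bound: T >= 1 - sqrt(F)
sqrt(F) = sqrt(0.294) = 0.5422
T >= 1 - 0.5422
T >= 0.4578

0.4578


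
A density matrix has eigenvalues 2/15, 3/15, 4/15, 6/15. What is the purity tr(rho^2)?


tr(rho^2) = sum of eigenvalues squared
= (2/15)^2 + (3/15)^2 + (4/15)^2 + (6/15)^2
= (4 + 9 + 16 + 36) / 225
= 65/225
= 0.2889

0.2889


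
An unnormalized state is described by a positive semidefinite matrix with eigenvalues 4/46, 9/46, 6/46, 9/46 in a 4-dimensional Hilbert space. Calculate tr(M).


tr(M) = sum of eigenvalues
= 4/46 + 9/46 + 6/46 + 9/46
= 28/46
= 0.6087

0.6087


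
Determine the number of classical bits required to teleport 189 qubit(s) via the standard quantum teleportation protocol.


Quantum teleportation requires 2 classical bits per qubit teleported.
189 qubit(s) -> 2 * 189 = 378 classical bits

378


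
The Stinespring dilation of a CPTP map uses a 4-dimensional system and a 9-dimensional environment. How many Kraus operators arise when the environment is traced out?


Tracing out the environment in an orthonormal basis {|i>_E} gives Kraus operators K_i = <i|_E U |0>_E.
Number of Kraus operators = dim(H_env) = d_env
= 9

9


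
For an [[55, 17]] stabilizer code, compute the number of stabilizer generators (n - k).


For an [[n,k]] stabilizer code:
Number of stabilizer generators = n - k
= 55 - 17
= 38

38


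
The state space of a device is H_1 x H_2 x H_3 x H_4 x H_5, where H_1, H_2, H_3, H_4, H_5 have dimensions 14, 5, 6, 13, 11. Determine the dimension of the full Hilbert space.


dim(H_1 x H_2 x H_3 x H_4 x H_5) = 14 * 5 * 6 * 13 * 11
= 70 * 6 * 13 * 11
= 420 * 13 * 11
= 5460 * 11
= 60060

60060


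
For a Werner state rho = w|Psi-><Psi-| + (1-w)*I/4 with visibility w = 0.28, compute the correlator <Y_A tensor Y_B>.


|Psi-> = (|01> - |10>)/sqrt(2)
For the pure Bell state, <Y_A Y_B> = -1 (Bell-state Pauli correlator).
The maximally-mixed part I/4 has tr(I/4 * P tensor P) = 0 for any traceless Pauli P.
So <Y_A Y_B>_rho = w * (-1) + (1 - w) * 0
= 0.28 * (-1)
= -0.2800

-0.2800


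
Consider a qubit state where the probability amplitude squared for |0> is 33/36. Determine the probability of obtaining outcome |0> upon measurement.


|alpha|^2 = 33/36 = 0.9167
|beta|^2 = 1 - 33/36 = 3/36 = 0.0833
P(|0>) = |alpha|^2 = 0.9167

0.9167


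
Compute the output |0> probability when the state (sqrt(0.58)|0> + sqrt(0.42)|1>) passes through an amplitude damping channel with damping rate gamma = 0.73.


For amplitude damping with parameter gamma on state sqrt(a)|0> + sqrt(b)|1>:
alpha^2 = 0.58, beta^2 = 0.42
P(|0>) = alpha^2 + gamma * beta^2
= 0.58 + 0.73 * 0.42
= 0.58 + 0.3066
= 0.8866

0.8866


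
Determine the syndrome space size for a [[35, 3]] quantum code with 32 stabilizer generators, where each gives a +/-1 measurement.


Each stabilizer generator gives a binary (+1 or -1) measurement outcome.
With 32 independent generators:
Total syndromes = 2^32
= 4294967296

4294967296


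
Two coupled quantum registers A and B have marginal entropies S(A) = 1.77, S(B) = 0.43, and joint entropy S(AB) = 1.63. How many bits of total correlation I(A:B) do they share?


I(A:B) = S(A) + S(B) - S(AB)
= 1.77 + 0.43 - 1.63
= 0.5700

0.5700


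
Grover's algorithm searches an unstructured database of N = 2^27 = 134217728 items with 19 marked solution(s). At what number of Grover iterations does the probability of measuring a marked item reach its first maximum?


After j Grover iterations the success probability is P(j) = sin^2((2j+1)*theta), where sin(theta) = sqrt(k/N).
N = 2^27 = 134217728, k = 19
sin(theta) = sqrt(k/N) = 0.0003762459719
theta = arcsin(sqrt(k/N)) = 0.0003762459807 rad
P(j) reaches its first maximum when (2j+1)*theta is as close as possible to pi/2, i.e. j = round(pi/(4*theta) - 1/2).
pi/(4*theta) - 1/2 = 2086.9593
(For comparison, the common estimate pi/4 * sqrt(N/k) = 2087.4593; the exact maximiser is used here.)
Optimal iterations = 2087

2087


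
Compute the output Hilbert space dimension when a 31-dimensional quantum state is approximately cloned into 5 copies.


Output space = H^(tensor 5) where dim(H) = 31
dim = 31^5
= 961 (after 2 factors)
= 29791 (after 3 factors)
= 923521 (after 4 factors)
= 28629151 (after 5 factors)
= 28629151

28629151


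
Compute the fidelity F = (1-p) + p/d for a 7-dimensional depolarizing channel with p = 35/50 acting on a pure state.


F = (1-p) + p/d
= (1 - 0.7000) + 0.7000/7
= 0.3000 + 0.1000
= 0.4000

0.4000


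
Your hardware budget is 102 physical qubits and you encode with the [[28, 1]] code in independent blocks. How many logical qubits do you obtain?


Each code block uses 28 physical qubits for 1 logical qubit(s).
Number of complete blocks = floor(102 / 28) = 3
Logical qubits = 3 * 1
= 3

3


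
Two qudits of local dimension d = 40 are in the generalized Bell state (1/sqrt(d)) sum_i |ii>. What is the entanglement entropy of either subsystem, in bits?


For a maximally entangled state in d x d:
S = log2(d) = log2(40)
= 5.3219

5.3219


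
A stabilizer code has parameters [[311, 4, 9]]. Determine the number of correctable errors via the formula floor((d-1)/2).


Code parameters: [[311, 4, 9]], distance d = 9.
Number of correctable errors = floor((d-1)/2)
= floor((9 - 1)/2)
= floor(8/2)
= 4

4
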